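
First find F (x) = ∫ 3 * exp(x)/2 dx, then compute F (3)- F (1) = -3*E/2 + 3*exp(3)/2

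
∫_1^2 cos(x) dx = -sin(1) + sin(2)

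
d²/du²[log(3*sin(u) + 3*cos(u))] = -2/(sin(2*u) + 1)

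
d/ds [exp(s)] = exp(s)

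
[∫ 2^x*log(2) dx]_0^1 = 1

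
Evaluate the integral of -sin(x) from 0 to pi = -2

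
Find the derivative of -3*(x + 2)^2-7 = -6*x - 12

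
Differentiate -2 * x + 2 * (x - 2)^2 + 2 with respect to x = 4*x - 10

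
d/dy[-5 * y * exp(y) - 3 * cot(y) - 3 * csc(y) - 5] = -5*y*exp(y) - 5*exp(y) + 3*cot(y)^2 + 3*cot(y)*csc(y) + 3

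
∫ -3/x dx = -3*log(3*x) + C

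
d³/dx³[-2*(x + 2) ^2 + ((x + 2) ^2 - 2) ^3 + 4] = 120*x^3 + 720*x^2 + 1296*x + 672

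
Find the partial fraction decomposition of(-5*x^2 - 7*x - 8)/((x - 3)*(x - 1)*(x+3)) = -4/(3*(x + 3)) + 5/(2*(x - 1)) - 37/(6*(x - 3))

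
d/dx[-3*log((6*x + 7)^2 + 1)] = (-108*x - 126)/(18*x^2 + 42*x + 25)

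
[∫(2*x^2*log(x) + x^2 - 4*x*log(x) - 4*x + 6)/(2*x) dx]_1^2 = log(2)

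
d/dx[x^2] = 2*x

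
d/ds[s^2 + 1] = 2*s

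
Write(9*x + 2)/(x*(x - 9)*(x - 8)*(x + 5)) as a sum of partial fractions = 43/(910*(x + 5)) - 37/(52*(x - 8)) + 83/(126*(x - 9)) + 1/(180*x)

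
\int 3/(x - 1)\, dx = 3*log(x - 1) + C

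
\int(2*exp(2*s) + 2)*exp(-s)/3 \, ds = 4*sinh(s)/3 + C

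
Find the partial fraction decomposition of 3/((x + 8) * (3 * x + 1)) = 9/(23*(3*x + 1)) - 3/(23*(x + 8))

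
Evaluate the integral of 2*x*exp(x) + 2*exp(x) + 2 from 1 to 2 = -2*E + 2 + 4*exp(2)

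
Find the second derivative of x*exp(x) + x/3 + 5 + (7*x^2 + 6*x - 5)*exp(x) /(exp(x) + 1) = (-7*x^2*exp(2*x) + 7*x^2*exp(x) + x*exp(4*x) + 3*x*exp(3*x) + 25*x*exp(2*x) + 35*x*exp(x) + 2*exp(4*x) + 20*exp(3*x) + 51*exp(2*x) + 23*exp(x))/(exp(3*x) + 3*exp(2*x) + 3*exp(x) + 1)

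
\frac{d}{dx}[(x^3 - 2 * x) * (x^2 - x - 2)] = 5*x^4 - 4*x^3 - 12*x^2 + 4*x + 4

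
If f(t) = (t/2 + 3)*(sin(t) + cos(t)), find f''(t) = -t*sin(t)/2 - t*cos(t)/2 - 4*sin(t) - 2*cos(t)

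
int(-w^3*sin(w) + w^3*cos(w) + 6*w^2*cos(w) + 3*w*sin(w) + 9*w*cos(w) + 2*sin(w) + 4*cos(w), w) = sqrt(2)*(w + 1)^3*sin(w + pi/4) + C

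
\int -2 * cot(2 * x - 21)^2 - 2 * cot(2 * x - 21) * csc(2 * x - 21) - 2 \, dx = cot(2*x - 21) + csc(2*x - 21) + C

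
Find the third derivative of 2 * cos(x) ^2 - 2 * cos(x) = 2*(8*cos(x) - 1)*sin(x)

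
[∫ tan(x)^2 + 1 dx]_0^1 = tan(1)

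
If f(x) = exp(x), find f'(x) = exp(x)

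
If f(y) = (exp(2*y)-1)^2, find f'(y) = 4*exp(4*y) - 4*exp(2*y)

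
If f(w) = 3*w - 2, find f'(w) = 3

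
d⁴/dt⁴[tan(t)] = 24*tan(t)^5 + 40*tan(t)^3 + 16*tan(t)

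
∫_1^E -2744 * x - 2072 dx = -28*(5 + 7*E)^2 - 112*E + 4144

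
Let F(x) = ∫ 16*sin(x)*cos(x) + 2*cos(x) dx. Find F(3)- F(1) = -4*cos(6) - 2*sin(1) + 4*cos(2) + 2*sin(3)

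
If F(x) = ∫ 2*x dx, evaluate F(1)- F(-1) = 0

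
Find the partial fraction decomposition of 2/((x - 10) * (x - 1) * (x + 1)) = 1/(11*(x + 1)) - 1/(9*(x - 1)) + 2/(99*(x - 10))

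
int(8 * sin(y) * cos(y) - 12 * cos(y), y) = (2*sin(y) - 3)^2 + C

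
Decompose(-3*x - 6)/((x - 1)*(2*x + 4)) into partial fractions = -3/(2*(x - 1))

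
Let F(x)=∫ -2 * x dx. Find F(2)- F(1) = -3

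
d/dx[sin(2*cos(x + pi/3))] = -2*sin(x + pi/3)*cos(2*cos(x + pi/3))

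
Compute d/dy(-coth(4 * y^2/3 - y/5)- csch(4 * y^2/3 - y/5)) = (40*y*cosh(y*(20*y - 3)/15) + 40*y - 3*cosh(y*(20*y - 3)/15) - 3)/(15*sinh(y*(20*y - 3)/15)^2)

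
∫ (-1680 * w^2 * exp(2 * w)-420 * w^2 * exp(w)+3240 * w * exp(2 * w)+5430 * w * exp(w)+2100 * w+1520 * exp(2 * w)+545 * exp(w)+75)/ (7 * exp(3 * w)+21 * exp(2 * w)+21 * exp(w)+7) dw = 5*(336*w^2*exp(w) + 210*w^2 + 24*w*exp(w) + 15*w - 280*exp(w) - 175)/(7*(exp(2*w) + 2*exp(w) + 1)) + C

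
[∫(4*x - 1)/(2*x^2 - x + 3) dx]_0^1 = -log(3) + log(4)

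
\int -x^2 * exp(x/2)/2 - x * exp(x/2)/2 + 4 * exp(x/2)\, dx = (-x^2 + 3*x + 2)*exp(x/2) + C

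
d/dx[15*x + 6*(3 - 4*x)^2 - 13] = 192*x - 129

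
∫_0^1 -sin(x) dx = -1 + cos(1)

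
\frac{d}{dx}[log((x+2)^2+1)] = (2*x + 4)/(x^2 + 4*x + 5)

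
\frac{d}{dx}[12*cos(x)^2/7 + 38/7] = -12*sin(2*x)/7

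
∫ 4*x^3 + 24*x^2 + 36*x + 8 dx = x^4 + 8*x^3 + 18*x^2 + 8*x + C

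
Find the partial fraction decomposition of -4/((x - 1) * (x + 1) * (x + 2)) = -4/(3*(x + 2)) + 2/(x + 1) - 2/(3*(x - 1))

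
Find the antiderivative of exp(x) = exp(x) + C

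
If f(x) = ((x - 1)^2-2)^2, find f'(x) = 4*x^3 - 12*x^2 + 4*x + 4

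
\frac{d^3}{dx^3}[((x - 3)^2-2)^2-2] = 24*x - 72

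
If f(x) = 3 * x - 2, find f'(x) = 3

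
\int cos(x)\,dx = sin(x) + C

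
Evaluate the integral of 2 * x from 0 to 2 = 4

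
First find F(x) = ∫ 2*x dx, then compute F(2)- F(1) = 3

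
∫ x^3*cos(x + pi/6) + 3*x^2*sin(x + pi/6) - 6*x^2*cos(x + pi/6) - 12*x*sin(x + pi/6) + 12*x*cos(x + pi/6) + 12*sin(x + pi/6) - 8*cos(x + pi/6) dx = (x - 2)^3*sin(x + pi/6) + C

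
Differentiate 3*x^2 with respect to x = 6*x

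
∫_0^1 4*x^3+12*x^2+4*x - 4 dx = 3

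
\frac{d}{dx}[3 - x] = -1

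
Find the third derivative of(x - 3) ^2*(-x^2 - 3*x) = 18 - 24*x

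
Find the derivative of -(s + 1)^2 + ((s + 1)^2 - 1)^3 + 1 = 6*s^5 + 30*s^4 + 48*s^3 + 24*s^2 - 2*s - 2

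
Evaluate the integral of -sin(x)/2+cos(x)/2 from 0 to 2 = -1/2 + cos(2)/2 + sin(2)/2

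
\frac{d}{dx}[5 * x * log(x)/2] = 5*log(x)/2 + 5/2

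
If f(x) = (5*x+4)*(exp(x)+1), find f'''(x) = 5*x*exp(x) + 19*exp(x)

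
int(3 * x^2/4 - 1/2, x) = x^3/4 - x/2 + C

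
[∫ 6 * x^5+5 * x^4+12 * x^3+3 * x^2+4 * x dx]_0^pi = (pi + pi^3)*(2*pi + pi^2 + pi^3)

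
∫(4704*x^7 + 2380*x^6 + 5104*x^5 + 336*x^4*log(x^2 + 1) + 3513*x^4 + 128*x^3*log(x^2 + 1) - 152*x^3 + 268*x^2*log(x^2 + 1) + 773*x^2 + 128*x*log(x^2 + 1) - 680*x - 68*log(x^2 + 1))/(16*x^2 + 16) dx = x*(28*x^2 + 16*x - 17)*(28*x^3 + x^2 + 20*x + 4*log(x^2 + 1))/16 + C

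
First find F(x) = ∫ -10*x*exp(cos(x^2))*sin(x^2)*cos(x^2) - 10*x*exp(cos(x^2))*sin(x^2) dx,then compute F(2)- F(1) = -5*exp(cos(1))*cos(1) + 5*exp(cos(4))*cos(4)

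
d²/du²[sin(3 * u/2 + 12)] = -9*sin(3*u/2 + 12)/4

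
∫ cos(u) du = sin(u) + C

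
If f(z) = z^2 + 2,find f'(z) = 2*z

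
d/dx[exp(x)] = exp(x)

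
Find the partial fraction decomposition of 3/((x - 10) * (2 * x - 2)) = -1/(6*(x - 1)) + 1/(6*(x - 10))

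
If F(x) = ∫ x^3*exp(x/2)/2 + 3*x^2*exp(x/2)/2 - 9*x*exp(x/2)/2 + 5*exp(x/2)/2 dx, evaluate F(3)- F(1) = 8*exp(3/2)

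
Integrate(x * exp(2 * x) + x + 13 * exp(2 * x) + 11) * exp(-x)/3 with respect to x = 2*(x + 12)*sinh(x)/3 + C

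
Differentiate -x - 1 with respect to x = -1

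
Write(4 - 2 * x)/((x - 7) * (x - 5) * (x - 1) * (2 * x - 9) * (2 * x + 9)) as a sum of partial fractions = 52/(43263*(2*x + 9)) - 4/(63*(2*x - 9)) - 1/(924*(x - 1)) + 3/(76*(x - 5)) - 1/(138*(x - 7))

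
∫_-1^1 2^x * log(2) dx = 3/2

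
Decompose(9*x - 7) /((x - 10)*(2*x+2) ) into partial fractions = 8/(11*(x + 1)) + 83/(22*(x - 10))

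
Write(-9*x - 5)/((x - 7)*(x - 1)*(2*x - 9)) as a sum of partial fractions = 26/(5*(2*x - 9)) - 1/(3*(x - 1)) - 34/(15*(x - 7))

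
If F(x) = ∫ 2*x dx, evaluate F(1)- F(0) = 1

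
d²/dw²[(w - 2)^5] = 20*w^3 - 120*w^2 + 240*w - 160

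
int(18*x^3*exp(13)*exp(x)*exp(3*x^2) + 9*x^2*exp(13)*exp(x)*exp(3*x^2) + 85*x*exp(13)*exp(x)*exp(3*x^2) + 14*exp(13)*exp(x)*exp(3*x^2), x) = (3*x^2 + x + 13)*exp(3*x^2 + x + 13) + C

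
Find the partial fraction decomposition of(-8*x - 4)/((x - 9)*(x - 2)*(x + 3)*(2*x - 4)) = -1/(30*(x + 3)) + 24/(245*(x - 2)) + 2/(7*(x - 2)^2) - 19/(294*(x - 9))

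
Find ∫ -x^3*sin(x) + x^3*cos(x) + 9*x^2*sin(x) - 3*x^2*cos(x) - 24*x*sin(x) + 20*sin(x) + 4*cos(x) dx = sqrt(2)*(x - 2)^3*sin(x + pi/4) + C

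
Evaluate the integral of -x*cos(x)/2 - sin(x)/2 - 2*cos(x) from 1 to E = (-2 - E/2)*sin(E) + 5*sin(1)/2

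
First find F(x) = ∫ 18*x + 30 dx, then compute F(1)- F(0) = 39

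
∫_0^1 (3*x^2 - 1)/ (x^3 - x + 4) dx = 0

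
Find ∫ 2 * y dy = y^2 + C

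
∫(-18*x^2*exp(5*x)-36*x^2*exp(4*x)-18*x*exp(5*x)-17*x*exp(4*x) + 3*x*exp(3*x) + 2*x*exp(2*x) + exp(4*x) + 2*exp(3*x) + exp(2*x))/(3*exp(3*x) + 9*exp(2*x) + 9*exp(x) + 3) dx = x*(-9*x*exp(2*x) + exp(x) + 1)*exp(2*x)/(3*(exp(2*x) + 2*exp(x) + 1)) + C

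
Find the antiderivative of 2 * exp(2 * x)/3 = exp(2*x)/3 + C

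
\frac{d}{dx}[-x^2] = -2*x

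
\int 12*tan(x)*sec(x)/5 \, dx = 12*sec(x)/5 + C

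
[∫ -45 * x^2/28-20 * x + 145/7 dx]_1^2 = -365/28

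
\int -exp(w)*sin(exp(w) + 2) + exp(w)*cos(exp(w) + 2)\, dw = sqrt(2)*sin(exp(w) + pi/4 + 2) + C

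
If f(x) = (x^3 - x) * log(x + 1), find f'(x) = 3*x^2*log(x + 1) + x^2 - x - log(x + 1)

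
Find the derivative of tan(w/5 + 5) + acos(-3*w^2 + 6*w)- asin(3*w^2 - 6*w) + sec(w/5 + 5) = tan(w/5 + 5)^2/5 + tan(w/5 + 5)*sec(w/5 + 5)/5 + 1/5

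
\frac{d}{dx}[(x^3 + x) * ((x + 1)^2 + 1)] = 5*x^4 + 8*x^3 + 9*x^2 + 4*x + 2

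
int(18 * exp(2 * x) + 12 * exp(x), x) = (3*exp(x) + 2)^2 + C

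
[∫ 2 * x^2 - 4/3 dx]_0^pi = -4*pi/3 + 2*pi^3/3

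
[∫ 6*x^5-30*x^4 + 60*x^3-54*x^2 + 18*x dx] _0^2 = 4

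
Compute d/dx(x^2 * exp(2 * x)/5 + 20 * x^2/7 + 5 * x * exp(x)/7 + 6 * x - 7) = 2*x^2*exp(2*x)/5 + 2*x*exp(2*x)/5 + 5*x*exp(x)/7 + 40*x/7 + 5*exp(x)/7 + 6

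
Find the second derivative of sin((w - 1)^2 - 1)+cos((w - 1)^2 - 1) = -4*sqrt(2)*w^2*sin(w^2 - 2*w + pi/4) + 8*sqrt(2)*w*cos(-w^2 + 2*w + pi/4) - 6*sin(w*(w - 2)) - 2*cos(w*(w - 2))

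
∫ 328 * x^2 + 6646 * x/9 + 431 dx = 328*x^3/3 + 3323*x^2/9 + 431*x + C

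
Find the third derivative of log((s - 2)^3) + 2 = 6/(s^3 - 6*s^2 + 12*s - 8)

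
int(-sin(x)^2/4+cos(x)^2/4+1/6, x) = x/6 + sin(2*x)/8 + C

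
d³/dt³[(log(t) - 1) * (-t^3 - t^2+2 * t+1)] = (-6*t^3*log(t) - 5*t^3 - 2*t^2 - 2*t + 2)/t^3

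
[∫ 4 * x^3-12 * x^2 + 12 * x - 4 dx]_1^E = (-1 + E)^4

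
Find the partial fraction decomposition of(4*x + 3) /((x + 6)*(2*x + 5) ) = -2/(2*x + 5) + 3/(x + 6)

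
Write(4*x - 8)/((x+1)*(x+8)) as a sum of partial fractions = 40/(7*(x + 8)) - 12/(7*(x + 1))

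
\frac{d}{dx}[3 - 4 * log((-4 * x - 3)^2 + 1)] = (-64*x - 48)/(8*x^2 + 12*x + 5)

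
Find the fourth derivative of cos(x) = cos(x)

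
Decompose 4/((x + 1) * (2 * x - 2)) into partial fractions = -1/(x + 1) + 1/(x - 1)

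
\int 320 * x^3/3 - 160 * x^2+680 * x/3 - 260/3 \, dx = 80*x^4/3 - 160*x^3/3 + 340*x^2/3 - 260*x/3 + C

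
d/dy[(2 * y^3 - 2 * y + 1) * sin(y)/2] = y^3*cos(y) + 3*y^2*sin(y) - y*cos(y) - sin(y) + cos(y)/2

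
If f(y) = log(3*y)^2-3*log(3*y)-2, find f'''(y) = (4*log(y) - 12 + 4*log(3))/y^3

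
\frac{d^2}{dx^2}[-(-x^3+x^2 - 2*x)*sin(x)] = -x^3*sin(x) + x^2*sin(x) + 6*x^2*cos(x) + 4*x*sin(x) - 4*x*cos(x) - 2*sin(x) + 4*cos(x)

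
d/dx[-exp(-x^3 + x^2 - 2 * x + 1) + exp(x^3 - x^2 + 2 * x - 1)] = (3*x^2*exp(2*x^3 - 2*x^2 + 4*x - 2) + 3*x^2 - 2*x*exp(2*x^3 - 2*x^2 + 4*x - 2) - 2*x + 2*exp(2*x^3 - 2*x^2 + 4*x - 2) + 2)*exp(-x^3 + x^2 - 2*x + 1)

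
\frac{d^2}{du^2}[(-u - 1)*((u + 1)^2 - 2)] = -6*u - 6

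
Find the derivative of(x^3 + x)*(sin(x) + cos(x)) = sqrt(2)*(x^3*cos(x + pi/4) + 3*x^2*sin(x + pi/4) + x*cos(x + pi/4) + sin(x + pi/4))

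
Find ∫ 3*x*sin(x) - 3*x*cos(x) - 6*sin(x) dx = -3*sqrt(2)*(x - 1)*sin(x + pi/4) + C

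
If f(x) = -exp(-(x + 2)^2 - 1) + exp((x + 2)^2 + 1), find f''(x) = (4*x^2*exp(2*x^2 + 8*x + 10) - 4*x^2 + 16*x*exp(2*x^2 + 8*x + 10) - 16*x + 18*exp(2*x^2 + 8*x + 10) - 14)*exp(-x^2 - 4*x - 5)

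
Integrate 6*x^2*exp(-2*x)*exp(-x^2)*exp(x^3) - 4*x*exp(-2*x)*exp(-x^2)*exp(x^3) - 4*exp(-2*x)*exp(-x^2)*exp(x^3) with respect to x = 2*exp(-x*(-x^2 + x + 2)) + C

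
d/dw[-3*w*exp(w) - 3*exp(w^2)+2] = -3*w*exp(w) - 6*w*exp(w^2) - 3*exp(w)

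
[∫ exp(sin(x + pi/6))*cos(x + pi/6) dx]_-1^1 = -exp(cos(1 + pi/3)) + exp(sin(pi/6 + 1))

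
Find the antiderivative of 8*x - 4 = 4*x^2 - 4*x + C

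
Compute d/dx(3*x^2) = 6*x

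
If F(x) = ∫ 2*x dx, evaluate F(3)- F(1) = 8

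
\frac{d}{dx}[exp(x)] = exp(x)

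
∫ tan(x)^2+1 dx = tan(x) + C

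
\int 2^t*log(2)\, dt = 2^t + C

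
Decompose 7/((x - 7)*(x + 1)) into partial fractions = -7/(8*(x + 1)) + 7/(8*(x - 7))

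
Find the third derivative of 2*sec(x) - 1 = 2*(-1 + 6/cos(x)^2)*sin(x)/cos(x)^2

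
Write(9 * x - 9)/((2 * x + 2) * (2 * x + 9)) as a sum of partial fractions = 99/(14*(2*x + 9)) - 9/(7*(x + 1))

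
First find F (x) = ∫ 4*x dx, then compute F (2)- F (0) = 8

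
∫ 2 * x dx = x^2 + C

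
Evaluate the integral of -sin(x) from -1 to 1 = 0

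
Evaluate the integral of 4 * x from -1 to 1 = 0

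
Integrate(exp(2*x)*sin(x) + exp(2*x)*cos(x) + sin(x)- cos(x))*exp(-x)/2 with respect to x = sin(x)*sinh(x) + C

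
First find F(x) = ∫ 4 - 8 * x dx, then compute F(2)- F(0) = -8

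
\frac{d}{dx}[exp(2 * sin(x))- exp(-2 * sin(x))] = 2*(exp(2*sin(x)) + exp(-2*sin(x)))*cos(x)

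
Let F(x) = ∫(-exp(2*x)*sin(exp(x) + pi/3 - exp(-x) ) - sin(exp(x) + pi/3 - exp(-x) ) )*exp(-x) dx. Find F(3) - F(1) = cos(-exp(-3) + pi/3 + exp(3)) - cos(-exp(-1) + pi/3 + E)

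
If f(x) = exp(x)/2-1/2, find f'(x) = exp(x)/2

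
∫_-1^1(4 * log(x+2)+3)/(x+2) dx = 2*log(3)^2 + 3*log(3)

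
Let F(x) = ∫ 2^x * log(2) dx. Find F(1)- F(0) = 1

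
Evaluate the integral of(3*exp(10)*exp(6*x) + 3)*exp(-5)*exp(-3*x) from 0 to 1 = -exp(5) - exp(-8) + exp(-5) + exp(8)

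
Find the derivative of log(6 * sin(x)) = 1/tan(x)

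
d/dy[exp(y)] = exp(y)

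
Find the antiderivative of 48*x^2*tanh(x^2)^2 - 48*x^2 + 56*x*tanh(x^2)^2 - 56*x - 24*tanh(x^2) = -4*(6*x + 7)*tanh(x^2) + C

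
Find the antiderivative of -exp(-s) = exp(-s) + C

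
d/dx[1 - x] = -1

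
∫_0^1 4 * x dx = 2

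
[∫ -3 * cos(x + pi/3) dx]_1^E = -3*sin(pi/3 + E) + 3*sin(1 + pi/3)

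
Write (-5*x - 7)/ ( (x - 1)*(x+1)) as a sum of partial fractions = 1/(x + 1) - 6/(x - 1)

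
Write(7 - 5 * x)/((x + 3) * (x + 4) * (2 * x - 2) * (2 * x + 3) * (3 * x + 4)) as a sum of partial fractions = -1107/(560*(3*x + 4)) + 116/(75*(2*x + 3)) + 27/(400*(x + 4)) - 11/(60*(x + 3)) + 1/(700*(x - 1))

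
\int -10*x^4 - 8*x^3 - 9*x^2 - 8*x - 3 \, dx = -2*x^5 - 2*x^4 - 3*x^3 - 4*x^2 - 3*x + C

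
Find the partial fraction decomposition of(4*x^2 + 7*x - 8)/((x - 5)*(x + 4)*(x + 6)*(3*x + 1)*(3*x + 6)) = 267/(14960*(3*x + 1)) + 47/(2244*(x + 6)) - 7/(297*(x + 4)) - 1/(140*(x + 2)) + 127/(33264*(x - 5))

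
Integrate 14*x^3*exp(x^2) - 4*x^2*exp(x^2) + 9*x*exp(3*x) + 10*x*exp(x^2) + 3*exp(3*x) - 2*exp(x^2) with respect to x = 3*x*exp(3*x) + (7*x^2 - 2*x - 2)*exp(x^2) + C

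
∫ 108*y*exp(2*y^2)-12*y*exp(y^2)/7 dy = (27*exp(y^2) - 6/7)*exp(y^2) + C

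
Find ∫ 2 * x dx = x^2 + C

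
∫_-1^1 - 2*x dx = 0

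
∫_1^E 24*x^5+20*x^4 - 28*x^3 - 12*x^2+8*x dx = -1 + (-2*E + exp(2) + 2*exp(3))^2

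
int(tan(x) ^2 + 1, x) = tan(x) + C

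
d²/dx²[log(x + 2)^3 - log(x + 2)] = (-3*log(x + 2)^2 + 6*log(x + 2) + 1)/(x^2 + 4*x + 4)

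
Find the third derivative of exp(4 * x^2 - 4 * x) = 512*x^3*exp(4*x^2 - 4*x) - 768*x^2*exp(4*x^2 - 4*x) + 576*x*exp(4*x^2 - 4*x) - 160*exp(4*x^2 - 4*x)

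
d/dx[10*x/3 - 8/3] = 10/3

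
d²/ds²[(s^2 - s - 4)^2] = 12*s^2 - 12*s - 14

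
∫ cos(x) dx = sin(x) + C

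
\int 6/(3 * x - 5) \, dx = 2*log(5 - 3*x) + C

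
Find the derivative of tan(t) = cos(t)^(-2)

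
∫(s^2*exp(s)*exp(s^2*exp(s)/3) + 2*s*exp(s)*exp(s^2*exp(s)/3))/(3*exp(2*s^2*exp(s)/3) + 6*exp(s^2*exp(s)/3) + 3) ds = exp(s^2*exp(s)/3)/(exp(s^2*exp(s)/3) + 1) + C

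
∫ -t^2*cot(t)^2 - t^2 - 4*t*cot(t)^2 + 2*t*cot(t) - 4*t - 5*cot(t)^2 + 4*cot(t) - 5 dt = ((t + 2)^2 + 1)*cot(t) + C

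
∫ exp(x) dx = exp(x) + C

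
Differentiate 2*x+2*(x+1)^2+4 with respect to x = 4*x + 6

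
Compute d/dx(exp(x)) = exp(x)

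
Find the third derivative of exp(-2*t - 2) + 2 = -8*exp(-2*t - 2)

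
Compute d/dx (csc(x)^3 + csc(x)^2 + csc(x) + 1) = -(1 + 2/sin(x) + 3/sin(x)^2)*cos(x)/sin(x)^2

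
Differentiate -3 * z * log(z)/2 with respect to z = -3*log(z)/2 - 3/2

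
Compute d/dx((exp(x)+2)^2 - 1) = 2*exp(2*x) + 4*exp(x)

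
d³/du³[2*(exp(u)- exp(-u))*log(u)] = (2*u^3*exp(2*u)*log(u) + 2*u^3*log(u) + 6*u^2*exp(2*u) - 6*u^2 - 6*u*exp(2*u) - 6*u + 4*exp(2*u) - 4)*exp(-u)/u^3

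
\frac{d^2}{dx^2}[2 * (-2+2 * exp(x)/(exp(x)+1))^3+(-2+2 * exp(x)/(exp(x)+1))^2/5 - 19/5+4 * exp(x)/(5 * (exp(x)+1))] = (-4*exp(4*x) + 12*exp(3*x) - 708*exp(2*x) + 236*exp(x))/(5*exp(5*x) + 25*exp(4*x) + 50*exp(3*x) + 50*exp(2*x) + 25*exp(x) + 5)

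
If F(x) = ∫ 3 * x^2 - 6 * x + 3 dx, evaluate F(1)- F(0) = 1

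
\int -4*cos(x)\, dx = -4*sin(x) + C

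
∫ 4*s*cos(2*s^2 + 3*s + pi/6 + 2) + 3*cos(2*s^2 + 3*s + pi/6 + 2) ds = sin(2*s^2 + 3*s + pi/6 + 2) + C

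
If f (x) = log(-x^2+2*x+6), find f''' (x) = (4*x^3 - 12*x^2 + 96*x - 88)/(x^6 - 6*x^5 - 6*x^4 + 64*x^3 + 36*x^2 - 216*x - 216)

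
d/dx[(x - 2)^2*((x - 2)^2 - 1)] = 4*x^3 - 24*x^2 + 46*x - 28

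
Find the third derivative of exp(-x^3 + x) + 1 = -27*x^6*exp(-x^3 + x) + 27*x^4*exp(-x^3 + x) + 54*x^3*exp(-x^3 + x) - 9*x^2*exp(-x^3 + x) - 18*x*exp(-x^3 + x) - 5*exp(-x^3 + x)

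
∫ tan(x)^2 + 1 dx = tan(x) + C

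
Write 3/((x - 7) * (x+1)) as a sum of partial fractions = -3/(8*(x + 1)) + 3/(8*(x - 7))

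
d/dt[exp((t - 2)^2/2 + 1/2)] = t*exp(t^2/2 - 2*t + 5/2) - 2*exp(t^2/2 - 2*t + 5/2)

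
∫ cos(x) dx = sin(x) + C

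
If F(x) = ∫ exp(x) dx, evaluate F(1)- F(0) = -1 + E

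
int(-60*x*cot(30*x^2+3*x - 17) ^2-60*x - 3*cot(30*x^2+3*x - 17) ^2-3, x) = cot(30*x^2 + 3*x - 17) + C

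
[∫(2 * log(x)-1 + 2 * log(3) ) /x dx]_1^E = -log(3)^2 - 1 + (1 + log(3))^2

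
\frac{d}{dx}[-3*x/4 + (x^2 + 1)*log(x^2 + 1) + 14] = 2*x*log(x^2 + 1) + 2*x - 3/4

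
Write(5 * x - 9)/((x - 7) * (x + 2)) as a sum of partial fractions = 19/(9*(x + 2)) + 26/(9*(x - 7))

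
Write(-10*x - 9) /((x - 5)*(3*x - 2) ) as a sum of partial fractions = 47/(13*(3*x - 2)) - 59/(13*(x - 5))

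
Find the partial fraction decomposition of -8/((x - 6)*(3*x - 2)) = 3/(2*(3*x - 2)) - 1/(2*(x - 6))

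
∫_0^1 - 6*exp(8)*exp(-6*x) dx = -exp(8) + exp(2)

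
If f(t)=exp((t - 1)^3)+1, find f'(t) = 3*t^2*exp(t^3 - 3*t^2 + 3*t - 1) - 6*t*exp(t^3 - 3*t^2 + 3*t - 1) + 3*exp(t^3 - 3*t^2 + 3*t - 1)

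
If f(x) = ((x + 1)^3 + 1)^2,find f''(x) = 30*x^4 + 120*x^3 + 180*x^2 + 132*x + 42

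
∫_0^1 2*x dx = 1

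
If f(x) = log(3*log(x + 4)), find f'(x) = 1/(x*log(x + 4) + 4*log(x + 4))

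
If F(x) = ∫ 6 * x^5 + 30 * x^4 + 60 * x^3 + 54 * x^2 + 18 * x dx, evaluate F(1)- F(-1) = 48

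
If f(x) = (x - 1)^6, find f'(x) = 6*x^5 - 30*x^4 + 60*x^3 - 60*x^2 + 30*x - 6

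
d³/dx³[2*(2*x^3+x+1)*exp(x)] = 4*x^3*exp(x) + 36*x^2*exp(x) + 74*x*exp(x) + 32*exp(x)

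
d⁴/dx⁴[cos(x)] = cos(x)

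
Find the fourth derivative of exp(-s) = exp(-s)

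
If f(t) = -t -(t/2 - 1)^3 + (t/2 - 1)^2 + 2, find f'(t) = -3*t^2/8 + 2*t - 7/2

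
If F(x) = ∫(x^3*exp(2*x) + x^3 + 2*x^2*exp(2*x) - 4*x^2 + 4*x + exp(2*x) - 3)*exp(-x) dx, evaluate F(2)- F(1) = -E - 7*exp(-2) + exp(-1) + 7*exp(2)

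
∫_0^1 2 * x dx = 1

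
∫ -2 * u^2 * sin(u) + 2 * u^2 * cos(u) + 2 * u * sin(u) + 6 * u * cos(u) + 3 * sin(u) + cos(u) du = sqrt(2)*(2*u^2 + 2*u - 1)*sin(u + pi/4) + C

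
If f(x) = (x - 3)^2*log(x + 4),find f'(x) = (2*x^2*log(x + 4) + x^2 + 2*x*log(x + 4) - 6*x - 24*log(x + 4) + 9)/(x + 4)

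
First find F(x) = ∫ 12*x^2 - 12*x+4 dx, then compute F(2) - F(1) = 14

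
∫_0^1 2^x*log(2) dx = 1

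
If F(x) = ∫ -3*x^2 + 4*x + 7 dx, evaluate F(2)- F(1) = 6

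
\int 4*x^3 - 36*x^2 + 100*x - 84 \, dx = x^4 - 12*x^3 + 50*x^2 - 84*x + C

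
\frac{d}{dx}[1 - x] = -1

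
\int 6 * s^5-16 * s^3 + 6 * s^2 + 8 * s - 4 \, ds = s^6 - 4*s^4 + 2*s^3 + 4*s^2 - 4*s + C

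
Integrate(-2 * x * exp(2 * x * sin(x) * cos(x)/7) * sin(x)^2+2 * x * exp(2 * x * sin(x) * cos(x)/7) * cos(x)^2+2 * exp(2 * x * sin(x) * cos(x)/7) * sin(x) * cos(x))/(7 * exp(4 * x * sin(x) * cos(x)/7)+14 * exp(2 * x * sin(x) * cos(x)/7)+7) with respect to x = exp(x*sin(2*x)/7)/(exp(x*sin(2*x)/7) + 1) + C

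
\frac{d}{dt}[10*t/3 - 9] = 10/3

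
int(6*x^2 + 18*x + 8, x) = 2*x^3 + 9*x^2 + 8*x + C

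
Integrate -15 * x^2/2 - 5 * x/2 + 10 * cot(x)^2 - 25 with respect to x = -5*x^3/2 - 5*x^2/4 - 35*x - 10/tan(x) + C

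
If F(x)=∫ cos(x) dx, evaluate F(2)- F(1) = -sin(1) + sin(2)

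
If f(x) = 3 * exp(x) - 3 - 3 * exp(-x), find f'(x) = (3*exp(2*x) + 3)*exp(-x)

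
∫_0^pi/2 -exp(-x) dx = -1 + exp(-pi/2)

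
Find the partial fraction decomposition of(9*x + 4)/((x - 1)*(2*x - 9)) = 89/(7*(2*x - 9)) - 13/(7*(x - 1))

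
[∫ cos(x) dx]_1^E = -sin(1) + sin(E)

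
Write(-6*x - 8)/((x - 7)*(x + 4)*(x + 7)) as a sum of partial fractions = 17/(21*(x + 7)) - 16/(33*(x + 4)) - 25/(77*(x - 7))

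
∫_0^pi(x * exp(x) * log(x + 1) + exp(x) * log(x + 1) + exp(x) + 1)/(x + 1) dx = (1 + exp(pi))*log(1 + pi)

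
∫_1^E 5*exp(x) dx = -5*E + 5*exp(E)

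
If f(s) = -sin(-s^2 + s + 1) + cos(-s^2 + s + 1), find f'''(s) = -8*s^3*sin(-s^2 + s + 1) - 8*s^3*cos(-s^2 + s + 1) + 12*s^2*sin(-s^2 + s + 1) + 12*s^2*cos(-s^2 + s + 1) + 6*s*sin(-s^2 + s + 1) - 18*s*cos(-s^2 + s + 1) - 5*sin(-s^2 + s + 1) + 7*cos(-s^2 + s + 1)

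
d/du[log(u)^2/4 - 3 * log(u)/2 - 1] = (log(u) - 3)/(2*u)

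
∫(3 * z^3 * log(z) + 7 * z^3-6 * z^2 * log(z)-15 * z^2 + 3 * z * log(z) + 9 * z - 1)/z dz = (z - 1)^3*(log(z) + 2) + C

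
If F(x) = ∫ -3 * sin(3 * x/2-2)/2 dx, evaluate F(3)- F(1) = -cos(1/2) + cos(5/2)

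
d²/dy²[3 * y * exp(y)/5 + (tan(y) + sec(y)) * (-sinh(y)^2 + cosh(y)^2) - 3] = 3*y*exp(y)/5 + 6*exp(y)/5 + 2*sin(y)/cos(y)^3 - 1/cos(y) + 2/cos(y)^3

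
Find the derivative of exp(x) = exp(x)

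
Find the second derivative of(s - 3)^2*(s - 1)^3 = 20*s^3 - 108*s^2 + 180*s - 92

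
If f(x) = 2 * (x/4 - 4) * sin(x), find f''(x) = -x*sin(x)/2 + 8*sin(x) + cos(x)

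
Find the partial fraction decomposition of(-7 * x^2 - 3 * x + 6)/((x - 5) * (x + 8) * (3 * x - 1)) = -19/(175*(3*x - 1)) - 418/(325*(x + 8)) - 92/(91*(x - 5))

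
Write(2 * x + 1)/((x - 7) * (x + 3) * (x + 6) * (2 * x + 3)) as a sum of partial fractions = 16/(459*(2*x + 3)) + 11/(351*(x + 6)) - 1/(18*(x + 3)) + 3/(442*(x - 7))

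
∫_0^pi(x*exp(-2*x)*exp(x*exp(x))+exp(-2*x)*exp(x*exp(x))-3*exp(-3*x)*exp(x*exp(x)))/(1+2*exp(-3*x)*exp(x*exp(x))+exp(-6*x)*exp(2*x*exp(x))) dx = -1/2 + exp(-3*pi + pi*exp(pi))/(1 + exp(-3*pi + pi*exp(pi)))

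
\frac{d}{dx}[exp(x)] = exp(x)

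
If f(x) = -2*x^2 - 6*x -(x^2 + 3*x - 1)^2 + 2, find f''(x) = -12*x^2 - 36*x - 18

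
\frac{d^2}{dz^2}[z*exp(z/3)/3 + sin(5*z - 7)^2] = z*exp(z/3)/27 + 2*exp(z/3)/9 + 50*cos(10*z - 14)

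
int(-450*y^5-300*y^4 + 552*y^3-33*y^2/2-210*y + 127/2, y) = -75*y^6 - 60*y^5 + 138*y^4 - 11*y^3/2 - 105*y^2 + 127*y/2 + C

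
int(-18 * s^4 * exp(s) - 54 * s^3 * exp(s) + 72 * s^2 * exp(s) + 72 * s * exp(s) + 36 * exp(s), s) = 18*s*(-s^3 + s^2 + s + 2)*exp(s) + C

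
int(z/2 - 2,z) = z^2/4 - 2*z + C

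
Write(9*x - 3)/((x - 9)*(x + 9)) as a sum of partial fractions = 14/(3*(x + 9)) + 13/(3*(x - 9))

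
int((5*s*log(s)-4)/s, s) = (5*s - 4)*(log(s) - 1) + C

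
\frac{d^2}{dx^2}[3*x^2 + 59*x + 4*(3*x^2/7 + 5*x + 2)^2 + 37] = 432*x^2/49 + 720*x/7 + 1538/7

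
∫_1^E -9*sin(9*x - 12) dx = -cos(3) + cos(12 - 9*E)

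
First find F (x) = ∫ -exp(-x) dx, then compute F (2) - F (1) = -exp(-1) + exp(-2)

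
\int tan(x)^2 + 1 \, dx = tan(x) + C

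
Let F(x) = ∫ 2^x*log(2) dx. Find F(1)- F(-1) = 3/2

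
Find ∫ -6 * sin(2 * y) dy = 3*cos(2*y) + C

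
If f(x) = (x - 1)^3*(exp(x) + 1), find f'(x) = x^3*exp(x) + 3*x^2 - 3*x*exp(x) - 6*x + 2*exp(x) + 3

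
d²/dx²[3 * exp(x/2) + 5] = 3*exp(x/2)/4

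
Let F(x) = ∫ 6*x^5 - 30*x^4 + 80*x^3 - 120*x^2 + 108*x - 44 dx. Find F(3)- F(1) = 180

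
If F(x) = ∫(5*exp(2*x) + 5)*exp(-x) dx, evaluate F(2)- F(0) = -5*exp(-2) + 5*exp(2)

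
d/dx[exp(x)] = exp(x)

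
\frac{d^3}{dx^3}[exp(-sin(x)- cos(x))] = (sqrt(2)*sin(3*x + pi/4)/2 - 3*cos(2*x) - sqrt(2)*cos(x + pi/4)/2)*exp(-sqrt(2)*sin(x + pi/4))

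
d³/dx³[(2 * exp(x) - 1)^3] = 216*exp(3*x) - 96*exp(2*x) + 6*exp(x)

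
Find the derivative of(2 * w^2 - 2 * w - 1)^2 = 16*w^3 - 24*w^2 + 4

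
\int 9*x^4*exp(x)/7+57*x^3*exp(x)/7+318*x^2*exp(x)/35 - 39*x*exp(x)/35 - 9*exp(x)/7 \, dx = 3*x*(15*x^3 + 35*x^2 + x - 15)*exp(x)/35 + C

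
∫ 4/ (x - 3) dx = 4*log(x - 3) + C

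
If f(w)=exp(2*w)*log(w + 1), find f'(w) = (2*w*exp(2*w)*log(w + 1) + 2*exp(2*w)*log(w + 1) + exp(2*w))/(w + 1)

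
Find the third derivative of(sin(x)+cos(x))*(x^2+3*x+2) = x^2*sin(x) - x^2*cos(x) - 3*x*sin(x) - 9*x*cos(x) - 13*sin(x) - 5*cos(x)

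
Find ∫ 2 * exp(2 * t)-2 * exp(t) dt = (exp(t) - 1)^2 + C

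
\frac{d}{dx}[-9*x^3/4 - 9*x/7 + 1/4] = -27*x^2/4 - 9/7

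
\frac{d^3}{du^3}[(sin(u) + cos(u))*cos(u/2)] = sqrt(2)*(13*sin(u/2)*sin(u + pi/4) - 14*cos(u/2)*cos(u + pi/4))/8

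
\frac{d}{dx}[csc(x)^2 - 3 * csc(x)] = (3 - 2/sin(x))*cos(x)/sin(x)^2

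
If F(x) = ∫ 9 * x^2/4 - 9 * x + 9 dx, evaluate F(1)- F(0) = 21/4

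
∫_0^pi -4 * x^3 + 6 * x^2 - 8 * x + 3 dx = -(-pi^2 - 1 + pi)^2 - pi^2 + 1 + pi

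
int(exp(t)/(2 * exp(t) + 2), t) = log(exp(t) + 1)/2 + C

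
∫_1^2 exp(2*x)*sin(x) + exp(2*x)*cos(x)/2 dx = (-sin(1) + exp(2)*sin(2))*exp(2)/2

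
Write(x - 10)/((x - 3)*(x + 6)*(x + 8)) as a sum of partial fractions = -9/(11*(x + 8)) + 8/(9*(x + 6)) - 7/(99*(x - 3))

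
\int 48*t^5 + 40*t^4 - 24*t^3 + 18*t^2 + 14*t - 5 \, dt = 8*t^6 + 8*t^5 - 6*t^4 + 6*t^3 + 7*t^2 - 5*t + C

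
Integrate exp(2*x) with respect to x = exp(2*x)/2 + C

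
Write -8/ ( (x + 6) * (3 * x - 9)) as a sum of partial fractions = 8/(27*(x + 6)) - 8/(27*(x - 3))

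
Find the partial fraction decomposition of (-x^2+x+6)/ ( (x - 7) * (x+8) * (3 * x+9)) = -22/(75*(x + 8)) + 1/(25*(x + 3)) - 2/(25*(x - 7))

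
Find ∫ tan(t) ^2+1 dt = tan(t) + C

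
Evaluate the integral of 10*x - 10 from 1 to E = 5*(-1 + E)^2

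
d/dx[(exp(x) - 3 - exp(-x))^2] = (2*exp(4*x) - 6*exp(3*x) - 6*exp(x) - 2)*exp(-2*x)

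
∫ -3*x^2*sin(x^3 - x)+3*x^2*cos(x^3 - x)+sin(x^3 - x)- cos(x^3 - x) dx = sqrt(2)*cos(-x^3 + x + pi/4) + C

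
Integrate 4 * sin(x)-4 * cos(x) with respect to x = -4*sqrt(2)*sin(x + pi/4) + C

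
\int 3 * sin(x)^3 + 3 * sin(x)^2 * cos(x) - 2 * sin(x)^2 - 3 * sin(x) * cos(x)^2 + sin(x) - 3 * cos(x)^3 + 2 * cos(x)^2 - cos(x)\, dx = sin(2*x) - 5*sqrt(2)*sin(x + pi/4)/2 + sqrt(2)*cos(3*x + pi/4)/2 + C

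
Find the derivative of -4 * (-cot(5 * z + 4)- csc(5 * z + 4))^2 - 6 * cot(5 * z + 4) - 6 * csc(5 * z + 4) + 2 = 10*(3*cos(5*z + 4) + 3 + 4*cos(5*z + 4)^2/sin(5*z + 4) + 8*cos(5*z + 4)/sin(5*z + 4) + 4/sin(5*z + 4))/sin(5*z + 4)^2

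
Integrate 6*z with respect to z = 3*z^2 + C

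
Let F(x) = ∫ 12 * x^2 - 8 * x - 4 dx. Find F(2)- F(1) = 12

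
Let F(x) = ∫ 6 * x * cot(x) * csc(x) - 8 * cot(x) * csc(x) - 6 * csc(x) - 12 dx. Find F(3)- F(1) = -10*csc(3) - 24 - 2*csc(1)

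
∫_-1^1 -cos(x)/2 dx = -sin(1)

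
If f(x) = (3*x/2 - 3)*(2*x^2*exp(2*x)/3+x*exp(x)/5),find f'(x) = 2*x^3*exp(2*x) - x^2*exp(2*x) + 3*x^2*exp(x)/10 - 4*x*exp(2*x) - 3*exp(x)/5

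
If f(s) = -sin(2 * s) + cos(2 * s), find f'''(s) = 8*sin(2*s) + 8*cos(2*s)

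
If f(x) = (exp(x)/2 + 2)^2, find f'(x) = exp(2*x)/2 + 2*exp(x)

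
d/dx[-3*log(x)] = -3/x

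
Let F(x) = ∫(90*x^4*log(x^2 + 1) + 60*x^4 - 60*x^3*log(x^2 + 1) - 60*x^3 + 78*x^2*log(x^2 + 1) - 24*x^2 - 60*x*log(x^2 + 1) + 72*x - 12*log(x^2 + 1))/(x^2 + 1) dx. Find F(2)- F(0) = 132*log(5)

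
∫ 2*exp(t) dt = 2*exp(t) + C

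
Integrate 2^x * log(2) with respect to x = 2^x + C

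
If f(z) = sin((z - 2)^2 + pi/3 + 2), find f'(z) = 2*(z - 2)*cos(z^2 - 4*z + pi/3 + 6)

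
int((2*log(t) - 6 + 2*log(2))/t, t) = (log(2*t) - 3)^2 + C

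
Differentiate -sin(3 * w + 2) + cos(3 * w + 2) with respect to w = -3*sqrt(2)*sin(3*w + pi/4 + 2)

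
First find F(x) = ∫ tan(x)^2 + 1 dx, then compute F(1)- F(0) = tan(1)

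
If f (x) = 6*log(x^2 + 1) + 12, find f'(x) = 12*x/(x^2 + 1)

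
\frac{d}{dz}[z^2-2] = 2*z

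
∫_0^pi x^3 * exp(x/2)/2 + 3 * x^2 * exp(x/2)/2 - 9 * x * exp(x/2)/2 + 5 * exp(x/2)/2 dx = 1 + (-1 + pi)^3*exp(pi/2)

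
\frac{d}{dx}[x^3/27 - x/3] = x^2/9 - 1/3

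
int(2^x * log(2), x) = 2^x + C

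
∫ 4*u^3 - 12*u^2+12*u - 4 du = u^4 - 4*u^3 + 6*u^2 - 4*u + C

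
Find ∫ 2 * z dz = z^2 + C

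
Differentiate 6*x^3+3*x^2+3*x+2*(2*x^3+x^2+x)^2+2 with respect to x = 48*x^5 + 40*x^4 + 40*x^3 + 30*x^2 + 10*x + 3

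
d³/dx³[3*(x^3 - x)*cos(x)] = 3*x^3*sin(x) - 27*x^2*cos(x) - 57*x*sin(x) + 27*cos(x)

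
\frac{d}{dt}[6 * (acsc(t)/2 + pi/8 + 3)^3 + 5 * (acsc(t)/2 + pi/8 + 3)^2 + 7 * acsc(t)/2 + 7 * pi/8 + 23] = (-144*acsc(t)^2 - 1888*acsc(t) - 72*pi*acsc(t) - 6368 - 472*pi - 9*pi^2)/(64*t^2*sqrt(1 - 1/t^2))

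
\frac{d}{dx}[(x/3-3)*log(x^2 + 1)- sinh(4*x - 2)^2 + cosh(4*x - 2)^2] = (x^2*log(x^2 + 1) + 2*x^2 - 18*x + log(x^2 + 1))/(3*x^2 + 3)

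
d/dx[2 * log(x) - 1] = 2/x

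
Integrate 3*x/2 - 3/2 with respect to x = 3*x^2/4 - 3*x/2 + C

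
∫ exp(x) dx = exp(x) + C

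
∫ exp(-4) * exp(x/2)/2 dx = exp(x/2 - 4) + C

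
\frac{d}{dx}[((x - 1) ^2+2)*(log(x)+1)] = (2*x^2*log(x) + 3*x^2 - 2*x*log(x) - 4*x + 3)/x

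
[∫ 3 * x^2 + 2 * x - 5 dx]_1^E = (-1 + E)^2*(E + 3)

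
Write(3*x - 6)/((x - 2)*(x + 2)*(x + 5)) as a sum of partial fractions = -1/(x + 5) + 1/(x + 2)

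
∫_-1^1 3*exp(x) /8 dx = -3*exp(-1)/8 + 3*E/8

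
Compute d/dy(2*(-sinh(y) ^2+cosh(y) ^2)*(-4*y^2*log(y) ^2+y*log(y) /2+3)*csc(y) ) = -(-8*y^2*log(y)^2*cos(y)/sin(y) + 16*y*log(y)^2 + 16*y*log(y) + y*log(y)*cos(y)/sin(y) - log(y) - 1 + 6*cos(y)/sin(y))/sin(y)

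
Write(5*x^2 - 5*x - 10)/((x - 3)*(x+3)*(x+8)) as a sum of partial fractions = 70/(11*(x + 8)) - 5/(3*(x + 3)) + 10/(33*(x - 3))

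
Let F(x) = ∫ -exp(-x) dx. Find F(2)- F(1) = -exp(-1) + exp(-2)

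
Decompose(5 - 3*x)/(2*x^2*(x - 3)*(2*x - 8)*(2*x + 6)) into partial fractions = 1/(216*(x + 3)) + 1/(108*(x - 3)) - 1/(128*(x - 4)) - 7/(1152*x) + 5/(288*x^2)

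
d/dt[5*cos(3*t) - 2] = -15*sin(3*t)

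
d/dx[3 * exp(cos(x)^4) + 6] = -12*exp(cos(x)^4)*sin(x)*cos(x)^3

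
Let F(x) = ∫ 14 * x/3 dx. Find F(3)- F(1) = 56/3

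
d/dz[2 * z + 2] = 2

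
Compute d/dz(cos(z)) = -sin(z)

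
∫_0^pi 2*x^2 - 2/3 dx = -2*pi/3 + 2*pi^3/3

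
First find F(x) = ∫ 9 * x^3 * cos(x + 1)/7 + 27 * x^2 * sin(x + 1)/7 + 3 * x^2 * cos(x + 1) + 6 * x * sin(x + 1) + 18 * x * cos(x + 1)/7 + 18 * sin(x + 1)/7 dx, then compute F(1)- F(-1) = 48*sin(2)/7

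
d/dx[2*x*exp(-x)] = (2 - 2*x)*exp(-x)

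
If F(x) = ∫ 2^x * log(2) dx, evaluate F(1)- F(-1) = 3/2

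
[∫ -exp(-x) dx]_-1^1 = -E + exp(-1)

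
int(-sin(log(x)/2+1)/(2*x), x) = cos(log(x)/2 + 1) + C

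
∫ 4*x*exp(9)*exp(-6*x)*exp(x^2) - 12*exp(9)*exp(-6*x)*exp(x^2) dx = 2*exp((x - 3)^2) + C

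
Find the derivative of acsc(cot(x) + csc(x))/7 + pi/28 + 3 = 1/(7*sqrt((2*sin(x + pi/4)*cos(x + pi/4) + sqrt(2)*sin(x + pi/4) + sqrt(2)*cos(x + pi/4) + 1)/(cos(x)^2 + 2*cos(x) + 1))*(cos(x) + 1))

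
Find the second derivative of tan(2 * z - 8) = 8*tan(2*z - 8)^3 + 8*tan(2*z - 8)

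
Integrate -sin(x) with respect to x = cos(x) + C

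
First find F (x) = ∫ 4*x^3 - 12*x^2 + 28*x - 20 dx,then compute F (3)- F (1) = 48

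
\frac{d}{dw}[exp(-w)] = -exp(-w)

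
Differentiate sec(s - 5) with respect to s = tan(s - 5)*sec(s - 5)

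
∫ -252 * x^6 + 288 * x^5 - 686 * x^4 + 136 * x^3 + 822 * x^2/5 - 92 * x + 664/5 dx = -36*x^7 + 48*x^6 - 686*x^5/5 + 34*x^4 + 274*x^3/5 - 46*x^2 + 664*x/5 + C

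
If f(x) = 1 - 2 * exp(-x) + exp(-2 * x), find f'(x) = (2*exp(x) - 2)*exp(-2*x)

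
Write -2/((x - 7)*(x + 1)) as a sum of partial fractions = 1/(4*(x + 1)) - 1/(4*(x - 7))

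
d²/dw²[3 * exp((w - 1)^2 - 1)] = 12*w^2*exp(w^2 - 2*w) - 24*w*exp(w^2 - 2*w) + 18*exp(w^2 - 2*w)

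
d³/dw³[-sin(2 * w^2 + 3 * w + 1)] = 64*w^3*cos(2*w^2 + 3*w + 1) + 144*w^2*cos(2*w^2 + 3*w + 1) + 48*w*sin(2*w^2 + 3*w + 1) + 108*w*cos(2*w^2 + 3*w + 1) + 36*sin(2*w^2 + 3*w + 1) + 27*cos(2*w^2 + 3*w + 1)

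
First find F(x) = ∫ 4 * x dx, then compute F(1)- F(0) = 2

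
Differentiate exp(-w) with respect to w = -exp(-w)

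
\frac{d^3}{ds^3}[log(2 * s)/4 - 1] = 1/(2*s^3)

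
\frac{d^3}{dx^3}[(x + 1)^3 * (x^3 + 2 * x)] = 120*x^3 + 180*x^2 + 120*x + 42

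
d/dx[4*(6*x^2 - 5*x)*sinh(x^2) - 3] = 48*x^3*cosh(x^2) - 40*x^2*cosh(x^2) + 48*x*sinh(x^2) - 20*sinh(x^2)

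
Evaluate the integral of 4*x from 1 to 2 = 6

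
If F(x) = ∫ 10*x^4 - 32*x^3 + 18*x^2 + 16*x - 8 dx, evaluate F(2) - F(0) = 0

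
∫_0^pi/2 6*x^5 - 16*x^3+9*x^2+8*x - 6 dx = -3*pi + (-pi + pi^3/8)^2 + 3*pi^3/8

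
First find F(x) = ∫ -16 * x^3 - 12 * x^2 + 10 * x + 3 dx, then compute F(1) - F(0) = 0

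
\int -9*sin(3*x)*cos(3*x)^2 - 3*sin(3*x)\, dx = cos(3*x)^3 + cos(3*x) + C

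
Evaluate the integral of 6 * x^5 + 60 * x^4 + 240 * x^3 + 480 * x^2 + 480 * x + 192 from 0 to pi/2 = -64 + (pi/2 + 2)^6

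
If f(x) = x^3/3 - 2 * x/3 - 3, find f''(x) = 2*x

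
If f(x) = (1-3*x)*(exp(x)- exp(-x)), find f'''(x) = (-3*x*exp(2*x) - 3*x - 8*exp(2*x) + 10)*exp(-x)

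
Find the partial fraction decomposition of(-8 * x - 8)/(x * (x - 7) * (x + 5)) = 8/(15*(x + 5)) - 16/(21*(x - 7)) + 8/(35*x)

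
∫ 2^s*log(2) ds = 2^s + C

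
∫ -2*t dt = -t^2 + C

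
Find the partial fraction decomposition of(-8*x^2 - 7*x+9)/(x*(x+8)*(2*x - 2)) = -149/(48*(x + 8)) - 1/(3*(x - 1)) - 9/(16*x)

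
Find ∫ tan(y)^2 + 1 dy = tan(y) + C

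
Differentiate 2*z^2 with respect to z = 4*z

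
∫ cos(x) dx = sin(x) + C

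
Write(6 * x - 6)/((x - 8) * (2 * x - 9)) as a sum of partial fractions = -6/(2*x - 9) + 6/(x - 8)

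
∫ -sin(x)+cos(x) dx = sin(x) + cos(x) + C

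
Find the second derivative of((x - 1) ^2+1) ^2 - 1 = 12*x^2 - 24*x + 16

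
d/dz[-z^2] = -2*z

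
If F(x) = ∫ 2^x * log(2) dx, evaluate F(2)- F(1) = 2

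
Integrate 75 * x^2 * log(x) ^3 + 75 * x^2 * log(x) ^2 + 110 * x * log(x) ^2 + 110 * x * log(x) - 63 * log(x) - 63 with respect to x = x*(25*x^2*log(x)^2 + 55*x*log(x) - 63)*log(x) + C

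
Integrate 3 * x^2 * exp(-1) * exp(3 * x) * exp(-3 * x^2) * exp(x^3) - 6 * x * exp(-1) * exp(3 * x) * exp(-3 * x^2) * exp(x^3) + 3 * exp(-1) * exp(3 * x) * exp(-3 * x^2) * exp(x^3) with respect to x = exp((x - 1)^3) + C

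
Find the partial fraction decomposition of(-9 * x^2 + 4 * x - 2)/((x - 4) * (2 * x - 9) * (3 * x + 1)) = -3/(29*(3*x + 1)) - 665/(29*(2*x - 9)) + 10/(x - 4)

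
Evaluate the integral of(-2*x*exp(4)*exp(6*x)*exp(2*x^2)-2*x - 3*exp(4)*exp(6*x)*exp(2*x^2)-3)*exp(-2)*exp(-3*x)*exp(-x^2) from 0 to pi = -exp(2 + 3*pi + pi^2) - exp(-2) + exp(-pi^2 - 3*pi - 2) + exp(2)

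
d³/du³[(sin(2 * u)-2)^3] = -168*sin(2*u)^2*cos(2*u) + 192*sin(4*u) + 48*cos(2*u)^3 - 96*cos(2*u)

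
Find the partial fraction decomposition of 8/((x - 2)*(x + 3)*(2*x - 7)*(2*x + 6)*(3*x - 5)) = 81/(539*(3*x - 5)) + 64/(5577*(2*x - 7)) - 517/(207025*(x + 3)) - 2/(455*(x + 3)^2) - 4/(75*(x - 2))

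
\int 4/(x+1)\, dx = 4*log(x + 1) + C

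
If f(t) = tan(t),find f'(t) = cos(t)^(-2)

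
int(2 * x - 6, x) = x^2 - 6*x + C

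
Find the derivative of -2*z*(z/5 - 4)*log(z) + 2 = -4*z*log(z)/5 - 2*z/5 + 8*log(z) + 8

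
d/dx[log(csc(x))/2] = -cot(x)/2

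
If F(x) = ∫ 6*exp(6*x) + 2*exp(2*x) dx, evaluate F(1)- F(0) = -2 + exp(2) + exp(6)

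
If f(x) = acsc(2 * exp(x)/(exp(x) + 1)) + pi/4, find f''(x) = (3*exp(x) - 1)/(6*sqrt(3/4 - exp(-x)/2 - exp(-2*x)/4)*exp(2*x) - 4*sqrt(3/4 - exp(-x)/2 - exp(-2*x)/4)*exp(x) - 2*sqrt(3/4 - exp(-x)/2 - exp(-2*x)/4))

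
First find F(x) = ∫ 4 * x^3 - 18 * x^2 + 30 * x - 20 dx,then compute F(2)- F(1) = -2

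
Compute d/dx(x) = 1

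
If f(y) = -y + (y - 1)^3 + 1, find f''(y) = 6*y - 6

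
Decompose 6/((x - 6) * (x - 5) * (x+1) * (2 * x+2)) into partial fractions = 13/(588*(x + 1)) + 1/(14*(x + 1)^2) - 1/(12*(x - 5)) + 3/(49*(x - 6))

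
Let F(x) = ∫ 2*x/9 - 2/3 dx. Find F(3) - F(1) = -4/9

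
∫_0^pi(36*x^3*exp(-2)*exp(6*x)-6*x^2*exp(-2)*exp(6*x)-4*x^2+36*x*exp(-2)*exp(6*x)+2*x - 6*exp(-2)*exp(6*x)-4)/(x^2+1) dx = -4*pi + 2*exp(-2) + log(1 + pi^2) + (-2 + 6*pi)*exp(-2 + 6*pi)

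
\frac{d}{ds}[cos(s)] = -sin(s)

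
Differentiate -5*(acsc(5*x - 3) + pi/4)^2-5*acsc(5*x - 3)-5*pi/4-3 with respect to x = (100*acsc(5*x - 3) + 50 + 25*pi)/(50*x^2*sqrt(1 - 1/(25*x^2 - 30*x + 9)) - 60*x*sqrt(1 - 1/(25*x^2 - 30*x + 9)) + 18*sqrt(1 - 1/(25*x^2 - 30*x + 9)))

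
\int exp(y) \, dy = exp(y) + C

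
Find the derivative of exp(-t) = -exp(-t)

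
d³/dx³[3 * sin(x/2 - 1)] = -3*cos(x/2 - 1)/8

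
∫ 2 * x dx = x^2 + C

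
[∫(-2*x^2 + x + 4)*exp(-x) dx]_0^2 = 1 + 13*exp(-2)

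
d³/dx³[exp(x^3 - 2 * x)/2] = 27*x^6*exp(x^3 - 2*x)/2 - 27*x^4*exp(x^3 - 2*x) + 27*x^3*exp(x^3 - 2*x) + 18*x^2*exp(x^3 - 2*x) - 18*x*exp(x^3 - 2*x) - exp(x^3 - 2*x)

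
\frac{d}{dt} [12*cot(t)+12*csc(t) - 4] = -12*(cos(t) + 1)/sin(t)^2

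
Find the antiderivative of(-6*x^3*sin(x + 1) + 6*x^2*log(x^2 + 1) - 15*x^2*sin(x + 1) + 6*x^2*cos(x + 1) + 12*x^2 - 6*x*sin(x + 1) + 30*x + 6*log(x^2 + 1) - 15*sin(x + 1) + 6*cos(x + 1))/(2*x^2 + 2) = (3*x + 15/2)*(log(x^2 + 1) + cos(x + 1)) + C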